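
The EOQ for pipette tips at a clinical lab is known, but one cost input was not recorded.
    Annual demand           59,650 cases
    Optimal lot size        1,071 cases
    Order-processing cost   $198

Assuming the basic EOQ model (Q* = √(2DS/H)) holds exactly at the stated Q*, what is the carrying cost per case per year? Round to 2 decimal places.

$20.59

EOQ relation: Q² = 2DS/H, so rearrange for the unknown.
H = 2DS / Q² = 2 × 59,650 × 198 / 1,071² = 20.5933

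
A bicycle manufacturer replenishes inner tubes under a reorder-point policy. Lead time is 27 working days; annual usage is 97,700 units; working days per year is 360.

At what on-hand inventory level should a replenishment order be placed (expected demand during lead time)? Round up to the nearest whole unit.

7,328 units

Daily demand d = 97,700 / 360 = 271.389 units/day
Demand during lead time = 271.389 × 27 = 7,327.50
Reorder point = 7,327.50 → round up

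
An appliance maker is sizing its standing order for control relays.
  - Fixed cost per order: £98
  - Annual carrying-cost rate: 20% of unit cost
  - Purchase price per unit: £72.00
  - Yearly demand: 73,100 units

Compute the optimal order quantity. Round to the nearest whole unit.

Carrying cost H = £72 × 20% = £14.4000/unit/yr
Optimal lot size Q* = (2 × 73,100 × £98 / £14.4)^½ ≈ 997.48

997 units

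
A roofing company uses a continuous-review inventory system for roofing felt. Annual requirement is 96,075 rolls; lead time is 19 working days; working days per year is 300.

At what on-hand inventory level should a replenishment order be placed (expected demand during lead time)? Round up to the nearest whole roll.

Daily demand d = 96,075 / 300 = 320.250 rolls/day
Demand during lead time = 320.250 × 19 = 6,084.75
Reorder point = 6,084.75 → round up

6,085 rolls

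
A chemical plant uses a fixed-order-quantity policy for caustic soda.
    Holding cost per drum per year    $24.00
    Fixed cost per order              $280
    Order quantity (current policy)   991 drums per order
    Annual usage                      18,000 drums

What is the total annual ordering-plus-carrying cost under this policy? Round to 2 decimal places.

Ordering: D/Q × S = 18,000/991 × $280 = $5,085.77
Holding:  Q/2 × H = 991/2 × $24 = $11,892.00
Total = $5,085.77 + $11,892.00 = $16,977.77

$16,977.77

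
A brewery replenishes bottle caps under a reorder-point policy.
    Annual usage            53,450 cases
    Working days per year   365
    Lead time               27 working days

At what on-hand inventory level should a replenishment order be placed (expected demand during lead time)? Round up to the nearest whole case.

Daily demand d = 53,450 / 365 = 146.438 cases/day
Demand during lead time = 146.438 × 27 = 3,953.84
Reorder point = 3,953.84 → round up

3,954 cases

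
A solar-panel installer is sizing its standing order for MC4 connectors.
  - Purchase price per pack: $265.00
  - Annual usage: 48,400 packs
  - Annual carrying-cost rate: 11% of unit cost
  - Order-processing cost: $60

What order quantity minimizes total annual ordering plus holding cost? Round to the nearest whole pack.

446 packs

Carrying cost H = $265 × 11% = $29.1500/pack/yr
EOQ = √(2DS/H) = √(2 × 48,400 × 60 / 29.15)
    = √(199,245.28) ≈ 446.37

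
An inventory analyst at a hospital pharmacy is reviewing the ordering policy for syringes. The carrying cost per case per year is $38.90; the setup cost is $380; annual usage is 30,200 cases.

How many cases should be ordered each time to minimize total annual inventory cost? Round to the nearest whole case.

768 cases

Optimal lot size Q* = (2 × 30,200 × $380 / $38.9)^½ ≈ 768.13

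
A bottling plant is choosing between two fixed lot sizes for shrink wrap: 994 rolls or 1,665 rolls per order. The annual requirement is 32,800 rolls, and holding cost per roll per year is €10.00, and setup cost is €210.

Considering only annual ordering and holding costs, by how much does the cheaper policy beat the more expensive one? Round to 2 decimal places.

For each Q, cost = (D/Q)·S + (Q/2)·H.
TC(994) = (32,800/994)×210 + (994/2)×10 = €11,899.58
TC(1,665) = (32,800/1,665)×210 + (1,665/2)×10 = €12,461.94
Cheaper: Q = 994.  Difference = €562.36

€562.36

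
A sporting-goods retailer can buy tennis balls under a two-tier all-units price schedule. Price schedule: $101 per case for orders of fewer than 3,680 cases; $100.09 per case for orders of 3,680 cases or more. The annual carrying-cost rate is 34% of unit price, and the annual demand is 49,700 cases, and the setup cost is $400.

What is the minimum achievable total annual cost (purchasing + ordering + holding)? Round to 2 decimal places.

H₁ = 34%×$101 = $34.3400;  H₂ = 34%×$100.09 = $34.0306
EOQ₁ = √(2×49,700×400/34.3400) = 1,076.03  (< 3,680, feasible at tier 1)
EOQ₂ = √(2×49,700×400/34.0306) = 1,080.91  (< 3,680 → use Q = 3,680 at tier-2 price)
TC(tier 1 (EOQ₁), Q≈1,076.0) = $5,056,650.76
TC(tier 2, Q≈3,680.0) = $5,042,491.48
Minimum at tier 2: $5,042,491.48

$5,042,491.48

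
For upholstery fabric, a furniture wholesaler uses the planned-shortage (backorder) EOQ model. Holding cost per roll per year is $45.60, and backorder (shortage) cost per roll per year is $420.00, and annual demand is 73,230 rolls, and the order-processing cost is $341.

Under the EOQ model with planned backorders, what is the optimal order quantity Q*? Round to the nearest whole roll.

Basic EOQ = √(2·73,230·341/45.6) = 1,046.536
Backorder adjustment √((H+b)/b) = √((45.6+420)/420) = 1.0529
Q* = 1,046.536 × 1.0529 ≈ 1,101.88

1,102 rolls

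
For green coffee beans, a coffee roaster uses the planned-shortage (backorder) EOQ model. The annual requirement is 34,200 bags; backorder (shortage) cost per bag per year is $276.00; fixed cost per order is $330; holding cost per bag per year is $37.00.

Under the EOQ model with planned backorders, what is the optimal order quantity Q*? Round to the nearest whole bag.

Q* = √(2DS/H) · √((H + b)/b)
   = √(2 × 34,200 × 330 / 37) · √((37 + 276) / 276)
   = 781.060 × 1.0649 ≈ 831.77

832 bags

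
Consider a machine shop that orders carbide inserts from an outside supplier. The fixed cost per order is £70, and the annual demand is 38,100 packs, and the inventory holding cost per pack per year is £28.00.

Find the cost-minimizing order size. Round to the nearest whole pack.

2DS/H = 2·38,100·70/28 = 190,500.00
EOQ = √190,500.00 ≈ 436.46

436 packs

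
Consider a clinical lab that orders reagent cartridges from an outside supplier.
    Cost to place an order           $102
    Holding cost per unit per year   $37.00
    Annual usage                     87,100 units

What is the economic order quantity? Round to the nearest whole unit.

EOQ = √(2DS/H) = √(2 × 87,100 × 102 / 37)
    = √(480,227.03) ≈ 692.98

693 units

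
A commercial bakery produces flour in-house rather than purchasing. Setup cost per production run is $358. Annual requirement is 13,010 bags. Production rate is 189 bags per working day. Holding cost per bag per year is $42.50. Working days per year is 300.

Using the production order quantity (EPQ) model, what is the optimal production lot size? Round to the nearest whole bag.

533 bags

Daily demand d = 13,010/300 = 43.367; p = 189; 1 − d/p = 0.77055
EPQ = √(2DS / (H(1 − d/p)))
    = √(2 × 13,010 × 358 / (42.5 × 0.77055)) ≈ 533.34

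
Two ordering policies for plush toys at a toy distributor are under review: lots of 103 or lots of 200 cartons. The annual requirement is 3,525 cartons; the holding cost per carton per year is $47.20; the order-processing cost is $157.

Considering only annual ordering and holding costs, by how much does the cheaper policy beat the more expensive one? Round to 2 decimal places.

$316.73

TC(Q) = (D/Q)S + (Q/2)H
TC(103) = (3,525/103)×157 + (103/2)×47.2 = $7,803.86
TC(200) = (3,525/200)×157 + (200/2)×47.2 = $7,487.12
|ΔTC| = |$7,803.86 − $7,487.12| = $316.73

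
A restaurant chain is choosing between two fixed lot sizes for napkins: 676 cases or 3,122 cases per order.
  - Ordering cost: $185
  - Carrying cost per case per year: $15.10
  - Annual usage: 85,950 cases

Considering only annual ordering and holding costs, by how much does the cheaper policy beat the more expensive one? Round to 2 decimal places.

$38.61

Annual cost at Q: ordering D·S/Q plus holding Q·H/2.
TC(676) = (85,950/676)×185 + (676/2)×15.1 = $28,625.62
TC(3,122) = (85,950/3,122)×185 + (3,122/2)×15.1 = $28,664.23
|ΔTC| = |$28,625.62 − $28,664.23| = $38.61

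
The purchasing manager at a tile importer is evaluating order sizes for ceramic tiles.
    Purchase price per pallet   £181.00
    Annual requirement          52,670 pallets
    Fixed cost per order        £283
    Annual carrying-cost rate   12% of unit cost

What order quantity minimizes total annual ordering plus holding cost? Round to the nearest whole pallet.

1,172 pallets

Holding cost per pallet per year: H = 12% × £181 = £21.7200
EOQ = √(2DS/H) = √(2 × 52,670 × 283 / 21.72)
    = √(1,372,523.94) ≈ 1,171.55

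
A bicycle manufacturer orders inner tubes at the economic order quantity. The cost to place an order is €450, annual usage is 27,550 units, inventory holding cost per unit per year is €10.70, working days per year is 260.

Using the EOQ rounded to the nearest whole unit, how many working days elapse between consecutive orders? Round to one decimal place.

Optimal lot size Q* = (2 × 27,550 × €450 / €10.7)^½ ≈ 1,522.26 → Q = 1,522 units
Cycle time = (working days × Q)/D = (260 × 1,522) / 27,550 = 14.364 days

14.4 days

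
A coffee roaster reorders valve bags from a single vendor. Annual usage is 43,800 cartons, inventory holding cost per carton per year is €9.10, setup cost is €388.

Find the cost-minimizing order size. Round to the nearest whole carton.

1,933 cartons

EOQ = √(2DS/H) = √(2 × 43,800 × 388 / 9.1)
    = √(3,735,032.97) ≈ 1,932.62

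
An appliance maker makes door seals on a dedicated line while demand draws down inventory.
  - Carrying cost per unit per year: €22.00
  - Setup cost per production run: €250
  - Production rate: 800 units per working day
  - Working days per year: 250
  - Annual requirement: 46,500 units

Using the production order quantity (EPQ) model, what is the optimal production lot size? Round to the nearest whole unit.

1,173 units

Daily demand d = 46,500/250 = 186.000; p = 800; 1 − d/p = 0.76750
EPQ = √(2DS / (H(1 − d/p)))
    = √(2 × 46,500 × 250 / (22 × 0.76750)) ≈ 1,173.44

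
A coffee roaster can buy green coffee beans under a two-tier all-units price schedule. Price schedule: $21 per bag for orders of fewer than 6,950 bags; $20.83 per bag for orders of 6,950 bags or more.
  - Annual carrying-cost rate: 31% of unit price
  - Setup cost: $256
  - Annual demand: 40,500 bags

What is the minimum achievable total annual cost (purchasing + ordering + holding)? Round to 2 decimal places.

$862,118.58

H₁ = 31%×$21 = $6.5100;  H₂ = 31%×$20.83 = $6.4573
EOQ₁ = √(2×40,500×256/6.5100) = 1,784.73  (< 6,950, feasible at tier 1)
EOQ₂ = √(2×40,500×256/6.4573) = 1,792.00  (< 6,950 → use Q = 6,950 at tier-2 price)
TC(tier 1 (EOQ₁), Q≈1,784.7) = $862,118.58
TC(tier 2, Q≈6,950.0) = $867,545.92
Minimum at tier 1 (EOQ₁): $862,118.58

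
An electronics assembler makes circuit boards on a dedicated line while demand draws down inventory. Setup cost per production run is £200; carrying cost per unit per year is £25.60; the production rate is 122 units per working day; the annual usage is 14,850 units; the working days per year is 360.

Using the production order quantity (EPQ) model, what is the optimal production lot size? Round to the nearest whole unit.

592 units

Daily demand d = 14,850/360 = 41.250; p = 122; 1 − d/p = 0.66189
EPQ = √(2DS / (H(1 − d/p)))
    = √(2 × 14,850 × 200 / (25.6 × 0.66189)) ≈ 592.08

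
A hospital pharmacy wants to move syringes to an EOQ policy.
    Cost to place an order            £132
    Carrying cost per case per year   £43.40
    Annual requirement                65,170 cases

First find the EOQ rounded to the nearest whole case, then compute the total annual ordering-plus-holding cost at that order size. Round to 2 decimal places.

£27,325.67

Q* = √(2·D·S / H) = √(2·65,170·132 / 43.4) = √396,425.8 ≈ 629.62 → Q = 630 cases
Orders/yr = 65,170/630 = 103.444; ordering cost = 103.444 × £132 = £13,654.67
Average inventory = 630/2 = 315; holding cost = 315 × £43.4 = £13,671.00
Total = £13,654.67 + £13,671.00 = £27,325.67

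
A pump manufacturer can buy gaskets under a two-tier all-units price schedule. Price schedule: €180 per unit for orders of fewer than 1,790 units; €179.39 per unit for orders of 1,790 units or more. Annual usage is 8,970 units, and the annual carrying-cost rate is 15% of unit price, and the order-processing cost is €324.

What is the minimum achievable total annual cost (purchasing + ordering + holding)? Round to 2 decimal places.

€1,627,127.53

H₁ = 15%×€180 = €27.0000;  H₂ = 15%×€179.39 = €26.9085
EOQ₁ = √(2×8,970×324/27.0000) = 463.98  (< 1,790, feasible at tier 1)
EOQ₂ = √(2×8,970×324/26.9085) = 464.77  (< 1,790 → use Q = 1,790 at tier-2 price)
TC(tier 1 (EOQ₁), Q≈464.0) = €1,627,127.53
TC(tier 2, Q≈1,790.0) = €1,634,835.03
Minimum at tier 1 (EOQ₁): €1,627,127.53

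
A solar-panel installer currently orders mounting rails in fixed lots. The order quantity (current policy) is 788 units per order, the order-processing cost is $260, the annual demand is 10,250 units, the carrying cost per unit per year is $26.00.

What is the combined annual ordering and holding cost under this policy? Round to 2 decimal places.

$13,625.98

Ordering: D/Q × S = 10,250/788 × $260 = $3,381.98
Holding:  Q/2 × H = 788/2 × $26 = $10,244.00
Total = $3,381.98 + $10,244.00 = $13,625.98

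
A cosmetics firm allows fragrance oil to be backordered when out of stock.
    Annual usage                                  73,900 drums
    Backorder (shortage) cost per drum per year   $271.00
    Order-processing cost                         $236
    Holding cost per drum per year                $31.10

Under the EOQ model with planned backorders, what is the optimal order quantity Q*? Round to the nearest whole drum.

Basic EOQ = √(2·73,900·236/31.1) = 1,059.042
Backorder adjustment √((H+b)/b) = √((31.1+271)/271) = 1.0558
Q* = 1,059.042 × 1.0558 ≈ 1,118.16

1,118 drums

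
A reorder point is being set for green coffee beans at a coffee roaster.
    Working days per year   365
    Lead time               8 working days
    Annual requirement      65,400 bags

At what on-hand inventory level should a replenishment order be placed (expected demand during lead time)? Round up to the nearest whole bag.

1,434 bags

Daily demand d = 65,400 / 365 = 179.178 bags/day
Demand during lead time = 179.178 × 8 = 1,433.42
Reorder point = 1,433.42 → round up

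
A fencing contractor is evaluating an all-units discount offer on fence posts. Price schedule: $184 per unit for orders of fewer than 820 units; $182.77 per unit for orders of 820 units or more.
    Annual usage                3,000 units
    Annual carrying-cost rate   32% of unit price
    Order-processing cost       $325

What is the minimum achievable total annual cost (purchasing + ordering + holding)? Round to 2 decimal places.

H₁ = 32%×$184 = $58.8800;  H₂ = 32%×$182.77 = $58.4864
EOQ₁ = √(2×3,000×325/58.8800) = 181.98  (< 820, feasible at tier 1)
EOQ₂ = √(2×3,000×325/58.4864) = 182.60  (< 820 → use Q = 820 at tier-2 price)
TC(tier 1 (EOQ₁), Q≈182.0) = $562,715.22
TC(tier 2, Q≈820.0) = $573,478.45
Minimum at tier 1 (EOQ₁): $562,715.22

$562,715.22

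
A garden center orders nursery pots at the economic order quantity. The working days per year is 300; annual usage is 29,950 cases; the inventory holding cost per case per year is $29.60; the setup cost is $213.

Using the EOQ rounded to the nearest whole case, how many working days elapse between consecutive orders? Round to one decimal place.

EOQ = √(2DS/H) = √(2 × 29,950 × 213 / 29.6)
    = √(431,037.16) ≈ 656.53 → Q = 657 cases
Days between orders = 300 / (D/Q) = 300 / 45.586 ≈ 6.581

6.6 days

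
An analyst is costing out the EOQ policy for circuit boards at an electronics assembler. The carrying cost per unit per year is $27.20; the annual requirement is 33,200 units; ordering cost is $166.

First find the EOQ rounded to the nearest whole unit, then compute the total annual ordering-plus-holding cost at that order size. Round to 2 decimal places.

Q* = √(2·D·S / H) = √(2·33,200·166 / 27.2) = √405,235.3 ≈ 636.58 → Q = 637 units
Annual ordering cost = (D/Q)·S = (33,200/637) × 166 = $8,651.81
Annual holding cost  = (Q/2)·H = (637/2) × 27.2 = $8,663.20
Total = $8,651.81 + $8,663.20 = $17,315.01

$17,315.01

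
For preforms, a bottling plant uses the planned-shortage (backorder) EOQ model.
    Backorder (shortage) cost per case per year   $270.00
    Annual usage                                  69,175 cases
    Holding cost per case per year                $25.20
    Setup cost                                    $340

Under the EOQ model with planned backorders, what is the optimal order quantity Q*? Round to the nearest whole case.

1,429 cases

Basic EOQ = √(2·69,175·340/25.2) = 1,366.246
Backorder adjustment √((H+b)/b) = √((25.2+270)/270) = 1.0456
Q* = 1,366.246 × 1.0456 ≈ 1,428.58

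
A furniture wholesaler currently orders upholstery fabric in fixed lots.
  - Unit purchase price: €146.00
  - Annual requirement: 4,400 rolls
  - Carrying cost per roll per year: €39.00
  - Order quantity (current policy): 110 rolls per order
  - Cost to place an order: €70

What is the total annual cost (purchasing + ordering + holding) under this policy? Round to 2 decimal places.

Ordering: D/Q × S = 4,400/110 × €70 = €2,800.00
Holding:  Q/2 × H = 110/2 × €39 = €2,145.00
Purchase cost = D·C = 4,400 × 146 = €642,400.00
Total = €2,800.00 + €2,145.00 + €642,400.00 = €647,345.00

€647,345.00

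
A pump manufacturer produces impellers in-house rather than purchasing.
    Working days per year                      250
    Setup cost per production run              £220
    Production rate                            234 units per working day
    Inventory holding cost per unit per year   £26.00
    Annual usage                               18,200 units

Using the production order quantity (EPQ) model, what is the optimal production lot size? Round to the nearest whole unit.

Daily demand d = 18,200/250 = 72.800; p = 234; 1 − d/p = 0.68889
EPQ = √(2DS / (H(1 − d/p)))
    = √(2 × 18,200 × 220 / (26 × 0.68889)) ≈ 668.65

669 units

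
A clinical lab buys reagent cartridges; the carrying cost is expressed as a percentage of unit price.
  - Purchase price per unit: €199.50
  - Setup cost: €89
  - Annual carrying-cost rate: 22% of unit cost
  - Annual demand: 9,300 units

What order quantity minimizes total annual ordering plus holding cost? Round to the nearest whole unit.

H = i·C = 0.22 × €199.5 = €43.8900 per unit-year
Q* = √(2·D·S / H) = √(2·9,300·89 / 43.89) = √37,717.0 ≈ 194.21

194 units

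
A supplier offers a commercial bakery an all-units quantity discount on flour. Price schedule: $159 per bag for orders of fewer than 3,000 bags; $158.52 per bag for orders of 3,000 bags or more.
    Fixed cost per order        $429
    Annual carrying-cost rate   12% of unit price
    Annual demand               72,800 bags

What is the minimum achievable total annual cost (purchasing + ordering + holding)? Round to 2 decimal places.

$11,579,200.00

H₁ = 12%×$159 = $19.0800;  H₂ = 12%×$158.52 = $19.0224
EOQ₁ = √(2×72,800×429/19.0800) = 1,809.34  (< 3,000, feasible at tier 1)
EOQ₂ = √(2×72,800×429/19.0224) = 1,812.08  (< 3,000 → use Q = 3,000 at tier-2 price)
TC(tier 1 (EOQ₁), Q≈1,809.3) = $11,609,722.20
TC(tier 2, Q≈3,000.0) = $11,579,200.00
Minimum at tier 2: $11,579,200.00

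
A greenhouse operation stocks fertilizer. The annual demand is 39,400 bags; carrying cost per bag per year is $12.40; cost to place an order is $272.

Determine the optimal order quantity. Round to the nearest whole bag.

EOQ = √(2DS/H) = √(2 × 39,400 × 272 / 12.4)
    = √(1,728,516.13) ≈ 1,314.73

1,315 bags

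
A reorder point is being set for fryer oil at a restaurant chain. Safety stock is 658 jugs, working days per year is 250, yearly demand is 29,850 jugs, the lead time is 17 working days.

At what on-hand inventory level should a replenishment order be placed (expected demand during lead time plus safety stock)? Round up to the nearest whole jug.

Daily demand d = 29,850 / 250 = 119.400 jugs/day
Demand during lead time = 119.400 × 17 = 2,029.80
Reorder point = 2,029.80 + 658 = 2,687.80 → round up

2,688 jugs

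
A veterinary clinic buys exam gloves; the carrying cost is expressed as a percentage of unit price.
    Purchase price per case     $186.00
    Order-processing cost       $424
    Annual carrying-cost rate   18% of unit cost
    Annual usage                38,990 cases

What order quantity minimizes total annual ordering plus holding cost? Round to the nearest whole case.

994 cases

Holding cost per case per year: H = 18% × $186 = $33.4800
2DS/H = 2·38,990·424/33.48 = 987,560.33
EOQ = √987,560.33 ≈ 993.76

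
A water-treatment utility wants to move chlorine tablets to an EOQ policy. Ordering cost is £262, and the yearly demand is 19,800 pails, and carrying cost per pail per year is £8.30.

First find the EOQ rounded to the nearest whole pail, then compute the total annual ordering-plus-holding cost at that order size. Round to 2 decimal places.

2DS/H = 2·19,800·262/8.3 = 1,250,024.10
EOQ = √1,250,024.10 ≈ 1,118.04 → Q = 1,118 pails
Orders/yr = 19,800/1,118 = 17.710; ordering cost = 17.710 × £262 = £4,640.07
Average inventory = 1,118/2 = 559; holding cost = 559 × £8.3 = £4,639.70
Total = £4,640.07 + £4,639.70 = £9,279.77

£9,279.77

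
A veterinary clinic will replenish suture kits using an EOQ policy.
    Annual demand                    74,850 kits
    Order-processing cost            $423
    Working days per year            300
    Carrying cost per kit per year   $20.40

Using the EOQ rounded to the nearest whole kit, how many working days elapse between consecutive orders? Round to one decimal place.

7.1 days

Q* = √(2·D·S / H) = √(2·74,850·423 / 20.4) = √3,104,073.5 ≈ 1,761.84 → Q = 1,762 kits
T = Q/D × 300 days = 1,762/74,850 × 300 = 7.062 days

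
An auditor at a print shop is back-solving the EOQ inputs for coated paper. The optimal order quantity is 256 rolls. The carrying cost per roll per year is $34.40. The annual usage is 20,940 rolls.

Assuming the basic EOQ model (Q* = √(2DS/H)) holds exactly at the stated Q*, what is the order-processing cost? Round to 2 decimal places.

EOQ relation: Q² = 2DS/H, so rearrange for the unknown.
S = Q²H / (2D) = 256² × 34.4 / (2 × 20,940) = 53.8309

$53.83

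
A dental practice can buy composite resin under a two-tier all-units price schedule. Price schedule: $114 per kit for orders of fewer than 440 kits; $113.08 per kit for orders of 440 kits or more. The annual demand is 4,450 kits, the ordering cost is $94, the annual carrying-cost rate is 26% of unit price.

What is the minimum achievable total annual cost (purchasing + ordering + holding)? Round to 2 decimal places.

$510,624.86

H₁ = 26%×$114 = $29.6400;  H₂ = 26%×$113.08 = $29.4008
EOQ₁ = √(2×4,450×94/29.6400) = 168.00  (< 440, feasible at tier 1)
EOQ₂ = √(2×4,450×94/29.4008) = 168.69  (< 440 → use Q = 440 at tier-2 price)
TC(tier 1 (EOQ₁), Q≈168.0) = $512,279.64
TC(tier 2, Q≈440.0) = $510,624.86
Minimum at tier 2: $510,624.86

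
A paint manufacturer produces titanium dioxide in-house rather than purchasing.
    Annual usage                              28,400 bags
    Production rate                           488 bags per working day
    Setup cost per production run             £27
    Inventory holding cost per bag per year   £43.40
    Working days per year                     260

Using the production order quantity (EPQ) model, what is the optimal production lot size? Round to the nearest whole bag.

213 bags

Daily demand d = 28,400/260 = 109.231; p = 488; 1 − d/p = 0.77617
EPQ = √(2DS / (H(1 − d/p)))
    = √(2 × 28,400 × 27 / (43.4 × 0.77617)) ≈ 213.37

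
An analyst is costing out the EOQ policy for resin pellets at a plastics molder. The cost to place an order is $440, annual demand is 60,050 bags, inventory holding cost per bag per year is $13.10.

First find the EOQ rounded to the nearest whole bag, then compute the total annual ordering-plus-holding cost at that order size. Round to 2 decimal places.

$26,310.77

EOQ = √(2DS/H) = √(2 × 60,050 × 440 / 13.1)
    = √(4,033,893.13) ≈ 2,008.46 → Q = 2,008 bags
Orders/yr = 60,050/2,008 = 29.905; ordering cost = 29.905 × $440 = $13,158.37
Average inventory = 2,008/2 = 1004; holding cost = 1004 × $13.1 = $13,152.40
Total = $13,158.37 + $13,152.40 = $26,310.77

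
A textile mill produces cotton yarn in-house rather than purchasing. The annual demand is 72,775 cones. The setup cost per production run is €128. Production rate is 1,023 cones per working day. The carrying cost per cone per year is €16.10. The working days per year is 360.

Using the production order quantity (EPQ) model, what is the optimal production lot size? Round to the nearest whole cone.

1,201 cones

d = 72,775/360 = 202.1528 cones/day;  effective holding cost H(1 − d/p) = 16.1·(1 − 202.1528/1023) = 12.91851
Q* = √(2DS / H_eff) = √(2·72,775·128 / 12.91851) ≈ 1,200.89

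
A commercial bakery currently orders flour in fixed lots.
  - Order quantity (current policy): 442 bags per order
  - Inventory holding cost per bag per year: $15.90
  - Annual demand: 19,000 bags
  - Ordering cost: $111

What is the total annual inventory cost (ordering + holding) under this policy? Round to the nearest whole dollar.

$8,285

Ordering: D/Q × S = 19,000/442 × $111 = $4,771.49
Holding:  Q/2 × H = 442/2 × $15.9 = $3,513.90
Total = $4,771.49 + $3,513.90 = $8,285.39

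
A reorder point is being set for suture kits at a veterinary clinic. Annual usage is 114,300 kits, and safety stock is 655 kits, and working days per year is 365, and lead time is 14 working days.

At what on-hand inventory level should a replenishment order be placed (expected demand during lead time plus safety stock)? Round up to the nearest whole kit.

5,040 kits

Daily demand d = 114,300 / 365 = 313.151 kits/day
Demand during lead time = 313.151 × 14 = 4,384.11
Reorder point = 4,384.11 + 655 = 5,039.11 → round up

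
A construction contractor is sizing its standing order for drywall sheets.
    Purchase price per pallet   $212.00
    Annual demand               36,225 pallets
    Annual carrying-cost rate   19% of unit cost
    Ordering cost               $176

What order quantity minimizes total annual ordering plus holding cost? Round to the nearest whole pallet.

563 pallets

H = i·C = 0.19 × $212 = $40.2800 per pallet-year
Q* = √(2·D·S / H) = √(2·36,225·176 / 40.28) = √316,564.1 ≈ 562.64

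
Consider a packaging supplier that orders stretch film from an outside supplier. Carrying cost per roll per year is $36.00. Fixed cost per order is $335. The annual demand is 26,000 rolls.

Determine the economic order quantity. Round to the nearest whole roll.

EOQ = √(2DS/H) = √(2 × 26,000 × 335 / 36)
    = √(483,888.89) ≈ 695.62

696 rolls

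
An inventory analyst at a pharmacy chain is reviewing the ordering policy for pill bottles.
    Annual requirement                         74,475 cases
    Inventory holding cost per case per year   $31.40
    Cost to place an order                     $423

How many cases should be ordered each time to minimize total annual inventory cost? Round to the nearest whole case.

1,417 cases

Q* = √(2·D·S / H) = √(2·74,475·423 / 31.4) = √2,006,555.7 ≈ 1,416.53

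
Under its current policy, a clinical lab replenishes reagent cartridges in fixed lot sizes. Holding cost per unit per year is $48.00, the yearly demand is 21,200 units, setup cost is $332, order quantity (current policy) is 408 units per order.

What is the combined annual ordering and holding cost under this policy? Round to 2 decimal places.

Ordering: D/Q × S = 21,200/408 × $332 = $17,250.98
Holding:  Q/2 × H = 408/2 × $48 = $9,792.00
Total = $17,250.98 + $9,792.00 = $27,042.98

$27,042.98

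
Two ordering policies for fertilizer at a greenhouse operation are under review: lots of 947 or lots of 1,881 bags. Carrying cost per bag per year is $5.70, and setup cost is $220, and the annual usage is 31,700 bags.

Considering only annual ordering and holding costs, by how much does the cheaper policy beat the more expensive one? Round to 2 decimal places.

Annual cost at Q: ordering D·S/Q plus holding Q·H/2.
TC(947) = (31,700/947)×220 + (947/2)×5.7 = $10,063.26
TC(1,881) = (31,700/1,881)×220 + (1,881/2)×5.7 = $9,068.45
|ΔTC| = |$10,063.26 − $9,068.45| = $994.81

$994.81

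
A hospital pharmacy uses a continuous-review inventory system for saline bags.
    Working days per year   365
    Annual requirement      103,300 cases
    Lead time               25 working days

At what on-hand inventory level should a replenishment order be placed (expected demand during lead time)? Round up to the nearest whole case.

7,076 cases

Daily demand d = 103,300 / 365 = 283.014 cases/day
Demand during lead time = 283.014 × 25 = 7,075.34
Reorder point = 7,075.34 → round up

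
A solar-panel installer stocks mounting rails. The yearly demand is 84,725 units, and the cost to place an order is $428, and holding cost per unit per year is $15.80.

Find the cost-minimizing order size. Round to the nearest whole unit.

Q* = √(2·D·S / H) = √(2·84,725·428 / 15.8) = √4,590,164.6 ≈ 2,142.47

2,142 units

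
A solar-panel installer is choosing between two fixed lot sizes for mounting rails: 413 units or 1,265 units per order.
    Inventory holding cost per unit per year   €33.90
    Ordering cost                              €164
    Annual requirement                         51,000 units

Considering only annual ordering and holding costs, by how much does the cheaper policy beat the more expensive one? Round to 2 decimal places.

Annual cost at Q: ordering D·S/Q plus holding Q·H/2.
TC(413) = (51,000/413)×164 + (413/2)×33.9 = €27,252.17
TC(1,265) = (51,000/1,265)×164 + (1,265/2)×33.9 = €28,053.61
Lots of 413 are cheaper by €801.44.

€801.44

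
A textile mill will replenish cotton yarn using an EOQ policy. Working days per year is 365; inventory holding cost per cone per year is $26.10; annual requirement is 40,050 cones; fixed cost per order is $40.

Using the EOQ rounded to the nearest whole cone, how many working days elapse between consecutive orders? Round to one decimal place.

Optimal lot size Q* = (2 × 40,050 × $40 / $26.1)^½ ≈ 350.37 → Q = 350 cones
Cycle time = (working days × Q)/D = (365 × 350) / 40,050 = 3.190 days

3.2 days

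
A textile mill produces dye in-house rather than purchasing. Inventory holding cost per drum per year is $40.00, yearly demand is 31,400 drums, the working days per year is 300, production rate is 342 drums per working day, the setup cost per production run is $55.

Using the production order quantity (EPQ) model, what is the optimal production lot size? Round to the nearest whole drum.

353 drums

Daily demand d = 31,400/300 = 104.667; p = 342; 1 − d/p = 0.69396
EPQ = √(2DS / (H(1 − d/p)))
    = √(2 × 31,400 × 55 / (40 × 0.69396)) ≈ 352.75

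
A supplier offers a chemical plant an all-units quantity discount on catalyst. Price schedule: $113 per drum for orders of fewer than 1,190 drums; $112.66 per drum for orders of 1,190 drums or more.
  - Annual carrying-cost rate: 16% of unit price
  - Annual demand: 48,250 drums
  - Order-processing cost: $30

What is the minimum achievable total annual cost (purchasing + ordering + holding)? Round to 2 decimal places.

$5,447,786.62

H₁ = 16%×$113 = $18.0800;  H₂ = 16%×$112.66 = $18.0256
EOQ₁ = √(2×48,250×30/18.0800) = 400.15  (< 1,190, feasible at tier 1)
EOQ₂ = √(2×48,250×30/18.0256) = 400.76  (< 1,190 → use Q = 1,190 at tier-2 price)
TC(tier 1 (EOQ₁), Q≈400.2) = $5,459,484.75
TC(tier 2, Q≈1,190.0) = $5,447,786.62
Minimum at tier 2: $5,447,786.62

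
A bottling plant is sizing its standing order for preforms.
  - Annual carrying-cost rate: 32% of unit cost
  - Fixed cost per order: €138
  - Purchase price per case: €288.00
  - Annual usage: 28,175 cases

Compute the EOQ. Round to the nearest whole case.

Carrying cost H = €288 × 32% = €92.1600/case/yr
EOQ = √(2DS/H) = √(2 × 28,175 × 138 / 92.16)
    = √(84,378.26) ≈ 290.48

290 cases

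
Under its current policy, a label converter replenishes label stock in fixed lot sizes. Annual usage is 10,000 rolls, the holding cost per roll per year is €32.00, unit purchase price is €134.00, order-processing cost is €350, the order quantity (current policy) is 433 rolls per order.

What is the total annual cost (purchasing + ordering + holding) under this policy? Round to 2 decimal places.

€1,355,011.14

Orders/yr = 10,000/433 = 23.095; ordering cost = 23.095 × €350 = €8,083.14
Average inventory = 433/2 = 216.5; holding cost = 216.5 × €32 = €6,928.00
Purchase cost = D·C = 10,000 × 134 = €1,340,000.00
Total = €8,083.14 + €6,928.00 + €1,340,000.00 = €1,355,011.14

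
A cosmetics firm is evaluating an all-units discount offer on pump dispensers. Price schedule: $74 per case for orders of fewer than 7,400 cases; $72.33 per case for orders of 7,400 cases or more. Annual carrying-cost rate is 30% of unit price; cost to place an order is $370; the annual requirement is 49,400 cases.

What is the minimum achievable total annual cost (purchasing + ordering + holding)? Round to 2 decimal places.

H₁ = 30%×$74 = $22.2000;  H₂ = 30%×$72.33 = $21.6990
EOQ₁ = √(2×49,400×370/22.2000) = 1,283.23  (< 7,400, feasible at tier 1)
EOQ₂ = √(2×49,400×370/21.6990) = 1,297.95  (< 7,400 → use Q = 7,400 at tier-2 price)
TC(tier 1 (EOQ₁), Q≈1,283.2) = $3,684,087.60
TC(tier 2, Q≈7,400.0) = $3,655,858.30
Minimum at tier 2: $3,655,858.30

$3,655,858.30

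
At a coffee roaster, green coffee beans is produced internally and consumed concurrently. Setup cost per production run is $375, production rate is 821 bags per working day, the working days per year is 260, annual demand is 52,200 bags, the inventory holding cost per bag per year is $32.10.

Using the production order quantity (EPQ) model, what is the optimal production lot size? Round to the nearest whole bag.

Daily demand d = 52,200/260 = 200.769; p = 821; 1 − d/p = 0.75546
EPQ = √(2DS / (H(1 − d/p)))
    = √(2 × 52,200 × 375 / (32.1 × 0.75546)) ≈ 1,270.60

1,271 bags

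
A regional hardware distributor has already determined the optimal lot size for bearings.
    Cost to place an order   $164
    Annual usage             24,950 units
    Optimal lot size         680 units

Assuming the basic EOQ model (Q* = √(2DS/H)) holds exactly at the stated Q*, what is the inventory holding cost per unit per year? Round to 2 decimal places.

From Q* = √(2DS/H) ⇒ Q*² = 2DS/H.
H = 2DS / Q² = 2 × 24,950 × 164 / 680² = 17.6981

$17.70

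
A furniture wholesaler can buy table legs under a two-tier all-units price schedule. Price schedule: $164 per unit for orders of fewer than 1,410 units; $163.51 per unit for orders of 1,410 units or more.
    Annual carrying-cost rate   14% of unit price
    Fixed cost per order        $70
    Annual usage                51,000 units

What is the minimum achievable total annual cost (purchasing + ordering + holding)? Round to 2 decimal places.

H₁ = 14%×$164 = $22.9600;  H₂ = 14%×$163.51 = $22.8914
EOQ₁ = √(2×51,000×70/22.9600) = 557.65  (< 1,410, feasible at tier 1)
EOQ₂ = √(2×51,000×70/22.8914) = 558.49  (< 1,410 → use Q = 1,410 at tier-2 price)
TC(tier 1 (EOQ₁), Q≈557.7) = $8,376,803.69
TC(tier 2, Q≈1,410.0) = $8,357,680.35
Minimum at tier 2: $8,357,680.35

$8,357,680.35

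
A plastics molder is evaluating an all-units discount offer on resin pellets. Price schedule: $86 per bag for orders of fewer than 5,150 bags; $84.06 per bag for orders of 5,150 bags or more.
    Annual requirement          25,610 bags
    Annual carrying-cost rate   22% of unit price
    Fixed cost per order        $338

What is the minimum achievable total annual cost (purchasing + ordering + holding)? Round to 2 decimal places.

$2,202,077.40

H₁ = 22%×$86 = $18.9200;  H₂ = 22%×$84.06 = $18.4932
EOQ₁ = √(2×25,610×338/18.9200) = 956.57  (< 5,150, feasible at tier 1)
EOQ₂ = √(2×25,610×338/18.4932) = 967.55  (< 5,150 → use Q = 5,150 at tier-2 price)
TC(tier 1 (EOQ₁), Q≈956.6) = $2,220,558.34
TC(tier 2, Q≈5,150.0) = $2,202,077.40
Minimum at tier 2: $2,202,077.40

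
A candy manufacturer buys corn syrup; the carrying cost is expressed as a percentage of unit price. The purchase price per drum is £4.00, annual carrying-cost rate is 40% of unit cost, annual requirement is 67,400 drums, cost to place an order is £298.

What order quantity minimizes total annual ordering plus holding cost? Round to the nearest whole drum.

Holding cost per drum per year: H = 40% × £4 = £1.6000
Optimal lot size Q* = (2 × 67,400 × £298 / £1.6)^½ ≈ 5,010.64

5,011 drums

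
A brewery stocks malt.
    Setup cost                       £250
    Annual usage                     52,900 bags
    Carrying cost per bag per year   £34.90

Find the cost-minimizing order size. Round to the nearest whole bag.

Q* = √(2·D·S / H) = √(2·52,900·250 / 34.9) = √757,879.7 ≈ 870.56

871 bags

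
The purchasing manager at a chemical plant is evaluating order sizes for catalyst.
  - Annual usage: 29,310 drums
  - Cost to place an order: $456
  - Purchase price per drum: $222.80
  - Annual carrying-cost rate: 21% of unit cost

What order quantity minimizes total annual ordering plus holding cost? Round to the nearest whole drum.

H = i·C = 0.21 × $222.8 = $46.7880 per drum-year
2DS/H = 2·29,310·456/46.788 = 571,315.72
EOQ = √571,315.72 ≈ 755.85

756 drums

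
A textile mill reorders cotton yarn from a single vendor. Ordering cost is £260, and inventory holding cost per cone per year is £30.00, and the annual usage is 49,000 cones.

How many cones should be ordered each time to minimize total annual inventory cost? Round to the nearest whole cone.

EOQ = √(2DS/H) = √(2 × 49,000 × 260 / 30)
    = √(849,333.33) ≈ 921.59

922 cones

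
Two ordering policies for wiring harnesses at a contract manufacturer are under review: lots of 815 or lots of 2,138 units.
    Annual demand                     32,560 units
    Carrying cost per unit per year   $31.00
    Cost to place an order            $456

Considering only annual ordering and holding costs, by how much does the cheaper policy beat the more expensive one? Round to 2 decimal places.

$9,233.39

TC(Q) = (D/Q)S + (Q/2)H
TC(815) = (32,560/815)×456 + (815/2)×31 = $30,850.12
TC(2,138) = (32,560/2,138)×456 + (2,138/2)×31 = $40,083.51
Lots of 815 are cheaper by $9,233.39.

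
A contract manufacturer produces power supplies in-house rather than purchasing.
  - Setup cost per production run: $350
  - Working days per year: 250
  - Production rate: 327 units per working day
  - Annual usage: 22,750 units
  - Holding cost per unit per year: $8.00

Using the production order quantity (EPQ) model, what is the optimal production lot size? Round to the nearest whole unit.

d = 22,750/250 = 91.0000 units/day;  effective holding cost H(1 − d/p) = 8·(1 − 91.0000/327) = 5.77370
Q* = √(2DS / H_eff) = √(2·22,750·350 / 5.77370) ≈ 1,660.78

1,661 units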